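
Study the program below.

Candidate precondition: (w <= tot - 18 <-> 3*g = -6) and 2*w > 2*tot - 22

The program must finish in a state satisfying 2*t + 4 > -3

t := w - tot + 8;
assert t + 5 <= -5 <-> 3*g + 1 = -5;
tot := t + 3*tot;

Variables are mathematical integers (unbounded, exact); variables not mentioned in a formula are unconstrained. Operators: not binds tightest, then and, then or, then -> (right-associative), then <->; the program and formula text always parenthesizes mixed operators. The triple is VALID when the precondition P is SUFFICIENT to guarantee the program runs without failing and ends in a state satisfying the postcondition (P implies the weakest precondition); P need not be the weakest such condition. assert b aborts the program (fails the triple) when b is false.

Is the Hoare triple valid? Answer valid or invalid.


Working backward. After the program, the postcondition 2*t + 4 > -3 must hold; in canonical form it is 2*t > -7.
Before tot := t + 3*tot: 2*t > -7
Before assert t + 5 <= -5 <-> 3*g + 1 = -5: (t <= -10 <-> 3*g = -6) and 2*t > -7
Before t := w - tot + 8: (w <= tot - 18 <-> 3*g = -6) and 2*w > 2*tot - 23
The weakest precondition is (w <= tot - 18 <-> 3*g = -6) and 2*w > 2*tot - 23.
Check whether (w <= tot - 18 <-> 3*g = -6) and 2*w > 2*tot - 22 implies it.
Every state satisfying the precondition satisfies the weakest precondition: the implication holds.
Answer: valid


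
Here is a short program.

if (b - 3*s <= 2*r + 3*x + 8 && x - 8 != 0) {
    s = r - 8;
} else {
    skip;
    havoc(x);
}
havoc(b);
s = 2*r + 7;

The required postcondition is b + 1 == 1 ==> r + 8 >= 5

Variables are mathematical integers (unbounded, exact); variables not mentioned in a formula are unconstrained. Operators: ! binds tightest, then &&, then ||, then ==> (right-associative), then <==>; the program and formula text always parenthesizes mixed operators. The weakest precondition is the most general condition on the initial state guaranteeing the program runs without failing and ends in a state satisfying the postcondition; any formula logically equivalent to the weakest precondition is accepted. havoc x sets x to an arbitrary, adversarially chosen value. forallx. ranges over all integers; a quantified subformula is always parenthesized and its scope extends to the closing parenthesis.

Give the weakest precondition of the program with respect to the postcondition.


Working backward. After the program, the postcondition b + 1 == 1 ==> r + 8 >= 5 must hold; in canonical form it is b == 0 ==> r >= -3.
Before s := 2*r + 7: b == 0 ==> r >= -3
Before havoc b: forall b_1. (b_1 == 0 ==> r >= -3)
Then branch requires forall b_1. (b_1 == 0 ==> r >= -3); else branch requires forall b_1. (b_1 == 0 ==> r >= -3).
Before the if: ((b <= 2*r + 3*s + 3*x + 8 && x != 8) ==> (forall b_1. (b_1 == 0 ==> r >= -3))) && ((!(b <= 2*r + 3*s + 3*x + 8 && x != 8)) ==> (forall b_1. (b_1 == 0 ==> r >= -3)))
Answer: WP = ((b <= 2*r + 3*s + 3*x + 8 && x != 8) ==> (forall b_1. (b_1 == 0 ==> r >= -3))) && ((!(b <= 2*r + 3*s + 3*x + 8 && x != 8)) ==> (forall b_1. (b_1 == 0 ==> r >= -3)))


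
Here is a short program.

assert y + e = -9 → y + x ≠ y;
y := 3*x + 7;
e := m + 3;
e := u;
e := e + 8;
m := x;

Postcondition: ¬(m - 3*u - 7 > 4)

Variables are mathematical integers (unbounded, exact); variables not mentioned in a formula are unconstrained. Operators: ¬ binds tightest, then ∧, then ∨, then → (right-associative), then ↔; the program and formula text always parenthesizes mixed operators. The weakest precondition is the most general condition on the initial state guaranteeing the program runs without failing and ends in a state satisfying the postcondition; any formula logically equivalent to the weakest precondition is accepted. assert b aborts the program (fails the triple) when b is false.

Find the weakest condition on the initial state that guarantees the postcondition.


Working backward. After the program, the postcondition ¬(m - 3*u - 7 > 4) must hold; in canonical form it is ¬(m > 3*u + 11).
Before m := x: ¬(x > 3*u + 11)
Before e := e + 8: ¬(x > 3*u + 11)
Before e := u: ¬(x > 3*u + 11)
Before e := m + 3: ¬(x > 3*u + 11)
Before y := 3*x + 7: ¬(x > 3*u + 11)
Before assert y + e = -9 → y + x ≠ y: (e + y = -9 → x ≠ 0) ∧ (¬(x > 3*u + 11))
Answer: WP = (e + y = -9 → x ≠ 0) ∧ (¬(x > 3*u + 11))


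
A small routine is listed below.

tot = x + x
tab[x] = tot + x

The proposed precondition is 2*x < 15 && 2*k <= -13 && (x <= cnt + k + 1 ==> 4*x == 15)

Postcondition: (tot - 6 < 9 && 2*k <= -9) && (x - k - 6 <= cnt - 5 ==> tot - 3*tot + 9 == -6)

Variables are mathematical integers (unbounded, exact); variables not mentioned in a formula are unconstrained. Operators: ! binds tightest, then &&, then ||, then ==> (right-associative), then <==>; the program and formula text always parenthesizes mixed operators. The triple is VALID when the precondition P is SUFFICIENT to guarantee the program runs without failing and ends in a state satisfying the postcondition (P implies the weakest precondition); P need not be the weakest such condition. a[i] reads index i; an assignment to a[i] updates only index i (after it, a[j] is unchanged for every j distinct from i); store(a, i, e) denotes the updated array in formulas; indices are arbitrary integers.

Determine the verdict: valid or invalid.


Working backward. After the program, the postcondition (tot - 6 < 9 && 2*k <= -9) && (x - k - 6 <= cnt - 5 ==> tot - 3*tot + 9 == -6) must hold; in canonical form it is tot < 15 && 2*k <= -9 && (x <= cnt + k + 1 ==> 2*tot == 15).
Before tab[x] := tot + x: tot < 15 && 2*k <= -9 && (x <= cnt + k + 1 ==> 2*tot == 15)
Before tot := x + x: 2*x < 15 && 2*k <= -9 && (x <= cnt + k + 1 ==> 4*x == 15)
The weakest precondition is 2*x < 15 && 2*k <= -9 && (x <= cnt + k + 1 ==> 4*x == 15).
Check whether 2*x < 15 && 2*k <= -13 && (x <= cnt + k + 1 ==> 4*x == 15) implies it.
Every state satisfying the precondition satisfies the weakest precondition: the implication holds.
Answer: valid


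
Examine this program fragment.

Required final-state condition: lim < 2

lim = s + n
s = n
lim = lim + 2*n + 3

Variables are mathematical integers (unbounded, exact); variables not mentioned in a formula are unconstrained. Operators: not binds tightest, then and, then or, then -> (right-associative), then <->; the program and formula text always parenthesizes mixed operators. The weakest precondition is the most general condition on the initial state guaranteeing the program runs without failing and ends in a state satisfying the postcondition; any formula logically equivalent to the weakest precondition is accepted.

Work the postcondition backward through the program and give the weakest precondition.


Working backward. After the program, lim < 2 must hold.
Before lim := lim + 2*n + 3: lim + 2*n < -1
Before s := n: lim + 2*n < -1
Before lim := s + n: 3*n + s < -1
Answer: WP = 3*n + s < -1


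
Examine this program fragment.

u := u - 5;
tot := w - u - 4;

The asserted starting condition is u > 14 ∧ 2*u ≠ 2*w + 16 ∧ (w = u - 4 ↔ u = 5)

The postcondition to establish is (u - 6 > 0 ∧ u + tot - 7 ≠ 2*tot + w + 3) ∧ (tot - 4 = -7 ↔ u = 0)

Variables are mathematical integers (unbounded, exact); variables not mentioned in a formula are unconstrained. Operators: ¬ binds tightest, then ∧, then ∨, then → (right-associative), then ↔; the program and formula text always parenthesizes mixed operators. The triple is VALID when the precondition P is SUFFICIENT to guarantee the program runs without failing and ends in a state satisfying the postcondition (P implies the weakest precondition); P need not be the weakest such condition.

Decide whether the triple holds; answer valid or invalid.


Working backward. After the program, the postcondition (u - 6 > 0 ∧ u + tot - 7 ≠ 2*tot + w + 3) ∧ (tot - 4 = -7 ↔ u = 0) must hold; in canonical form it is u > 6 ∧ u ≠ tot + w + 10 ∧ (tot = -3 ↔ u = 0).
Before tot := w - u - 4: u > 6 ∧ 2*u ≠ 2*w + 6 ∧ (w = u + 1 ↔ u = 0)
Before u := u - 5: u > 11 ∧ 2*u ≠ 2*w + 16 ∧ (w = u - 4 ↔ u = 5)
The weakest precondition is u > 11 ∧ 2*u ≠ 2*w + 16 ∧ (w = u - 4 ↔ u = 5).
Check whether u > 14 ∧ 2*u ≠ 2*w + 16 ∧ (w = u - 4 ↔ u = 5) implies it.
Every state satisfying the precondition satisfies the weakest precondition: the implication holds.
Answer: valid


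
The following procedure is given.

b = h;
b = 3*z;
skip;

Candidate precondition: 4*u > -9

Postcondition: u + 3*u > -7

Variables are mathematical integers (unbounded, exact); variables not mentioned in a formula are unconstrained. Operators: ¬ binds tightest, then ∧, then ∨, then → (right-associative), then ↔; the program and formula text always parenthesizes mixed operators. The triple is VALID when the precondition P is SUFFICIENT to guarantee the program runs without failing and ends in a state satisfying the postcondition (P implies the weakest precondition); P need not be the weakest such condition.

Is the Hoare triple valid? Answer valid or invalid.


Working backward. After the program, the postcondition u + 3*u > -7 must hold; in canonical form it is 4*u > -7.
Before skip: 4*u > -7
Before b := 3*z: 4*u > -7
Before b := h: 4*u > -7
The weakest precondition is 4*u > -7.
Check whether 4*u > -9 implies it.
Countermodel: at the initial state u = -2, the precondition holds but the weakest precondition fails.
Answer: invalid


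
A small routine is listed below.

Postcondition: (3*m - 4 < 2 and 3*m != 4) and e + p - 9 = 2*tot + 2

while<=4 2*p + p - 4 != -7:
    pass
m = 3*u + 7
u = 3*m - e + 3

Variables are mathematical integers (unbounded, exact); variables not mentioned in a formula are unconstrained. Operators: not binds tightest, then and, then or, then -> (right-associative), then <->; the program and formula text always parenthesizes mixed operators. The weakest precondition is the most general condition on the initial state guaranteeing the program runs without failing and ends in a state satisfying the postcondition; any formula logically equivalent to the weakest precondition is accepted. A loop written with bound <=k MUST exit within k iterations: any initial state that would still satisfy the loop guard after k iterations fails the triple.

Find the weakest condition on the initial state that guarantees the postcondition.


Working backward. After the program, the postcondition (3*m - 4 < 2 and 3*m != 4) and e + p - 9 = 2*tot + 2 must hold; in canonical form it is 3*m < 6 and 3*m != 4 and e + p = 2*tot + 11.
Before u := 3*m - e + 3: 3*m < 6 and 3*m != 4 and e + p = 2*tot + 11
Before m := 3*u + 7: 9*u < -15 and 9*u != -17 and e + p = 2*tot + 11
Before the loop (bound <=4), unroll the exhaustion recursion (WP_0 = exit-now case; WP_j = one more guarded iteration, up to j = 4):
  WP_0: (not (3*p != -3)) and 9*u < -15 and 9*u != -17 and e + p = 2*tot + 11
  WP_1: (3*p != -3 -> ((not (3*p != -3)) and 9*u < -15 and 9*u != -17 and e + p = 2*tot + 11)) and ((not (3*p != -3)) -> (9*u < -15 and 9*u != -17 and e + p = 2*tot + 11))
  WP_2: (3*p != -3 -> ((3*p != -3 -> ((not (3*p != -3)) and 9*u < -15 and 9*u != -17 and e + p = 2*tot + 11)) and ((not (3*p != -3)) -> (9*u < -15 and 9*u != -17 and e + p = 2*tot + 11)))) and ((not (3*p != -3)) -> (9*u < -15 and 9*u != -17 and e + p = 2*tot + 11))
  WP_3: (3*p != -3 -> ((3*p != -3 -> ((3*p != -3 -> ((not (3*p != -3)) and 9*u < -15 and 9*u != -17 and e + p = 2*tot + 11)) and ((not (3*p != -3)) -> (9*u < -15 and 9*u != -17 and e + p = 2*tot + 11)))) and ((not (3*p != -3)) -> (9*u < -15 and 9*u != -17 and e + p = 2*tot + 11)))) and ((not (3*p != -3)) -> (9*u < -15 and 9*u != -17 and e + p = 2*tot + 11))
  WP_4: (3*p != -3 -> ((3*p != -3 -> ((3*p != -3 -> ((3*p != -3 -> ((not (3*p != -3)) and 9*u < -15 and 9*u != -17 and e + p = 2*tot + 11)) and ((not (3*p != -3)) -> (9*u < -15 and 9*u != -17 and e + p = 2*tot + 11)))) and ((not (3*p != -3)) -> (9*u < -15 and 9*u != -17 and e + p = 2*tot + 11)))) and ((not (3*p != -3)) -> (9*u < -15 and 9*u != -17 and e + p = 2*tot + 11)))) and ((not (3*p != -3)) -> (9*u < -15 and 9*u != -17 and e + p = 2*tot + 11))
So before the loop: (3*p != -3 -> ((3*p != -3 -> ((3*p != -3 -> ((3*p != -3 -> ((not (3*p != -3)) and 9*u < -15 and 9*u != -17 and e + p = 2*tot + 11)) and ((not (3*p != -3)) -> (9*u < -15 and 9*u != -17 and e + p = 2*tot + 11)))) and ((not (3*p != -3)) -> (9*u < -15 and 9*u != -17 and e + p = 2*tot + 11)))) and ((not (3*p != -3)) -> (9*u < -15 and 9*u != -17 and e + p = 2*tot + 11)))) and ((not (3*p != -3)) -> (9*u < -15 and 9*u != -17 and e + p = 2*tot + 11))
Answer: WP = (3*p != -3 -> ((3*p != -3 -> ((3*p != -3 -> ((3*p != -3 -> ((not (3*p != -3)) and 9*u < -15 and 9*u != -17 and e + p = 2*tot + 11)) and ((not (3*p != -3)) -> (9*u < -15 and 9*u != -17 and e + p = 2*tot + 11)))) and ((not (3*p != -3)) -> (9*u < -15 and 9*u != -17 and e + p = 2*tot + 11)))) and ((not (3*p != -3)) -> (9*u < -15 and 9*u != -17 and e + p = 2*tot + 11)))) and ((not (3*p != -3)) -> (9*u < -15 and 9*u != -17 and e + p = 2*tot + 11))


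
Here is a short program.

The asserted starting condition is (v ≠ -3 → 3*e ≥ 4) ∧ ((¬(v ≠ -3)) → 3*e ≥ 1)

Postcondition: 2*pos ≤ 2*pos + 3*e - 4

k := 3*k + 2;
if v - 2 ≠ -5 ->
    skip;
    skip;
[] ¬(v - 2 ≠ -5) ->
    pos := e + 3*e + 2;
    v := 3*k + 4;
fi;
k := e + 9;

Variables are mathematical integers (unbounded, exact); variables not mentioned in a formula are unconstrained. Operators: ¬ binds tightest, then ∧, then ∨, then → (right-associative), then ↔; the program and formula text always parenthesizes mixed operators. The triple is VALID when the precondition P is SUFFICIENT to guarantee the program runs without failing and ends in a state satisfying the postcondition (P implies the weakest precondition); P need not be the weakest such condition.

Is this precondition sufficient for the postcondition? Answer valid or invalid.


Working backward. After the program, the postcondition 2*pos ≤ 2*pos + 3*e - 4 must hold; in canonical form it is 3*e ≥ 4.
Before k := e + 9: 3*e ≥ 4
Then branch requires 3*e ≥ 4; else branch requires 3*e ≥ 4.
Before the if: (v ≠ -3 → 3*e ≥ 4) ∧ ((¬(v ≠ -3)) → 3*e ≥ 4)
Before k := 3*k + 2: (v ≠ -3 → 3*e ≥ 4) ∧ ((¬(v ≠ -3)) → 3*e ≥ 4)
The weakest precondition is (v ≠ -3 → 3*e ≥ 4) ∧ ((¬(v ≠ -3)) → 3*e ≥ 4).
Check whether (v ≠ -3 → 3*e ≥ 4) ∧ ((¬(v ≠ -3)) → 3*e ≥ 1) implies it.
Countermodel: at the initial state e = 1, v = -3, the precondition holds but the weakest precondition fails.
Answer: invalid


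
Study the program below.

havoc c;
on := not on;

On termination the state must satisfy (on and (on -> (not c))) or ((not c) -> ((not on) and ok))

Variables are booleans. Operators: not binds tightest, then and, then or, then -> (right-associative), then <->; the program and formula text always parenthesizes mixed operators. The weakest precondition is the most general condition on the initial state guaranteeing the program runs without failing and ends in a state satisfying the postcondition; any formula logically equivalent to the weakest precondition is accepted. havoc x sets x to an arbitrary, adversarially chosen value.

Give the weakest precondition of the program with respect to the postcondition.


Working backward. After the program, (on and (on -> (not c))) or ((not c) -> ((not on) and ok)) must hold.
Before on := not on: ((not on) and ((not on) -> (not c))) or ((not c) -> (on and ok))
Before havoc c: (not on) or (on and ok)
Answer: WP = (not on) or (on and ok)


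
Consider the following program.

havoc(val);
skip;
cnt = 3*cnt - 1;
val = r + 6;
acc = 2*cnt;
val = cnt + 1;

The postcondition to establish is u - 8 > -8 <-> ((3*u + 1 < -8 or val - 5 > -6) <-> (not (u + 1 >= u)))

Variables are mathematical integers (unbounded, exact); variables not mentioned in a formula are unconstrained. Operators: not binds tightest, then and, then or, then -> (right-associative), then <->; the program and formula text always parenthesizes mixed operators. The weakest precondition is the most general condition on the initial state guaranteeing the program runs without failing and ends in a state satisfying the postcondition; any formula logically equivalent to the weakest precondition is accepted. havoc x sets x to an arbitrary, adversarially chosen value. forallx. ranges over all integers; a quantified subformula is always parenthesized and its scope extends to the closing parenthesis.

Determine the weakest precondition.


Working backward. After the program, the postcondition u - 8 > -8 <-> ((3*u + 1 < -8 or val - 5 > -6) <-> (not (u + 1 >= u))) must hold; in canonical form it is u > 0 <-> (not (3*u < -9 or val > -1)).
Before val := cnt + 1: u > 0 <-> (not (3*u < -9 or cnt > -2))
Before acc := 2*cnt: u > 0 <-> (not (3*u < -9 or cnt > -2))
Before val := r + 6: u > 0 <-> (not (3*u < -9 or cnt > -2))
Before cnt := 3*cnt - 1: u > 0 <-> (not (3*u < -9 or 3*cnt > -1))
Before skip: u > 0 <-> (not (3*u < -9 or 3*cnt > -1))
Before havoc val: u > 0 <-> (not (3*u < -9 or 3*cnt > -1))
Answer: WP = u > 0 <-> (not (3*u < -9 or 3*cnt > -1))


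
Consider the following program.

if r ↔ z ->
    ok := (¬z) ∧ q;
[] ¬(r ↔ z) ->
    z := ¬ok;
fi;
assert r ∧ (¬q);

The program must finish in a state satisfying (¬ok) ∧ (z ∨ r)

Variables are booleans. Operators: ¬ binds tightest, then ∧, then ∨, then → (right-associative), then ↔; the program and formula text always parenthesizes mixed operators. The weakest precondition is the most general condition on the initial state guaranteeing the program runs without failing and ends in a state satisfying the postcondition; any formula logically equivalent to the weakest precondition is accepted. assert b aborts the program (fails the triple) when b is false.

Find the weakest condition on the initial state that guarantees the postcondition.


Working backward. After the program, (¬ok) ∧ (z ∨ r) must hold.
Before assert r ∧ (¬q): r ∧ (¬q) ∧ (¬ok) ∧ (z ∨ r)
Then branch requires r ∧ (¬q) ∧ (¬((¬z) ∧ q)) ∧ (z ∨ r); else branch requires r ∧ (¬q) ∧ (¬ok) ∧ ((¬ok) ∨ r).
Before the if: ((r ↔ z) → (r ∧ (¬q) ∧ (¬((¬z) ∧ q)) ∧ (z ∨ r))) ∧ ((¬(r ↔ z)) → (r ∧ (¬q) ∧ (¬ok) ∧ ((¬ok) ∨ r)))
Answer: WP = ((r ↔ z) → (r ∧ (¬q) ∧ (¬((¬z) ∧ q)) ∧ (z ∨ r))) ∧ ((¬(r ↔ z)) → (r ∧ (¬q) ∧ (¬ok) ∧ ((¬ok) ∨ r)))


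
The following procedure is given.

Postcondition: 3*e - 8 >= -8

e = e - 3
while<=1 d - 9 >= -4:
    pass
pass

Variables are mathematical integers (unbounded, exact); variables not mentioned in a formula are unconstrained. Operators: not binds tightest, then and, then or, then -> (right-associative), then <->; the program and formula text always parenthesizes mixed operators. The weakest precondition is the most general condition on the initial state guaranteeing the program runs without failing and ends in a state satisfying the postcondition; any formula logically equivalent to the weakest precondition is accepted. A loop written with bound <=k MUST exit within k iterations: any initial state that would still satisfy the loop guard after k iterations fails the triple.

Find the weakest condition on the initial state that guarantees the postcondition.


Working backward. After the program, the postcondition 3*e - 8 >= -8 must hold; in canonical form it is 3*e >= 0.
Before skip: 3*e >= 0
Before the loop (bound <=1), unroll the exhaustion recursion (WP_0 = exit-now case; WP_j = one more guarded iteration, up to j = 1):
  WP_0: (not (d >= 5)) and 3*e >= 0
  WP_1: (d >= 5 -> ((not (d >= 5)) and 3*e >= 0)) and ((not (d >= 5)) -> 3*e >= 0)
So before the loop: (d >= 5 -> ((not (d >= 5)) and 3*e >= 0)) and ((not (d >= 5)) -> 3*e >= 0)
Before e := e - 3: (d >= 5 -> ((not (d >= 5)) and 3*e >= 9)) and ((not (d >= 5)) -> 3*e >= 9)
Answer: WP = (d >= 5 -> ((not (d >= 5)) and 3*e >= 9)) and ((not (d >= 5)) -> 3*e >= 9)


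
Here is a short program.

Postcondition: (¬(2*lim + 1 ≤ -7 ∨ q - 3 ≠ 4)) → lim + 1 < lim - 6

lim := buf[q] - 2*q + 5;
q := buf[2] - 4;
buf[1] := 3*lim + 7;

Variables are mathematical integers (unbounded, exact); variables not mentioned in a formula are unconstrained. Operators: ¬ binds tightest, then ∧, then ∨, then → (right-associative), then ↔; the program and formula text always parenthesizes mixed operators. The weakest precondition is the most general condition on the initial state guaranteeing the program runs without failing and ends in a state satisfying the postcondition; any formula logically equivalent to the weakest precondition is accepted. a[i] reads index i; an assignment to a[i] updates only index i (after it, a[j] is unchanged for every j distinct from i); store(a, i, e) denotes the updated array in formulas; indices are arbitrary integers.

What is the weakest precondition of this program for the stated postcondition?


Working backward. After the program, the postcondition (¬(2*lim + 1 ≤ -7 ∨ q - 3 ≠ 4)) → lim + 1 < lim - 6 must hold; in canonical form it is 2*lim ≤ -8 ∨ q ≠ 7.
Before buf[1] := 3*lim + 7: 2*lim ≤ -8 ∨ q ≠ 7
Before q := buf[2] - 4: 2*lim ≤ -8 ∨ buf[2] ≠ 11
Before lim := buf[q] - 2*q + 5: 2*buf[q] ≤ 4*q - 18 ∨ buf[2] ≠ 11
Answer: WP = 2*buf[q] ≤ 4*q - 18 ∨ buf[2] ≠ 11


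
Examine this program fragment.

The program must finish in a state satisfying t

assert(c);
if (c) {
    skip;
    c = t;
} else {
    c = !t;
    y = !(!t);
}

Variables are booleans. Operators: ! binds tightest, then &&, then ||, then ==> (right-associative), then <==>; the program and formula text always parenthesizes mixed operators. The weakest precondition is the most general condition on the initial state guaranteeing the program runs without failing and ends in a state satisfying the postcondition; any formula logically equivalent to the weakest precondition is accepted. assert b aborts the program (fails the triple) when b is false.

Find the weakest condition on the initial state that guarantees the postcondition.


Working backward. After the program, t must hold.
Then branch requires t; else branch requires t.
Before the if: (c ==> t) && ((!c) ==> t)
Before assert c: c && (c ==> t) && ((!c) ==> t)
Answer: WP = c && (c ==> t) && ((!c) ==> t)


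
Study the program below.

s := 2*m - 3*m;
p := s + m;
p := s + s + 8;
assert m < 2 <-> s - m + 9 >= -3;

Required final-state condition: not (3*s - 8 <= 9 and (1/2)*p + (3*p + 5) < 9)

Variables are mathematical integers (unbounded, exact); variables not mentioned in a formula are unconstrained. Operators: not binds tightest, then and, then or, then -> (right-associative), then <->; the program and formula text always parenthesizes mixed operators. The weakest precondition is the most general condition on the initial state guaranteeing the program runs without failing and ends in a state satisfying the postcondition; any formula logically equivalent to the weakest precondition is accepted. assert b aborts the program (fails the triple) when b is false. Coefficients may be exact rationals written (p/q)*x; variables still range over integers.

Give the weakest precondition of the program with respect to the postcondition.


Working backward. After the program, the postcondition not (3*s - 8 <= 9 and (1/2)*p + (3*p + 5) < 9) must hold; in canonical form it is not (3*s <= 17 and (7/2)*p < 4).
Before assert m < 2 <-> s - m + 9 >= -3: (m < 2 <-> s >= m - 12) and (not (3*s <= 17 and (7/2)*p < 4))
Before p := s + s + 8: (m < 2 <-> s >= m - 12) and (not (3*s <= 17 and 7*s < -24))
Before p := s + m: (m < 2 <-> s >= m - 12) and (not (3*s <= 17 and 7*s < -24))
Before s := 2*m - 3*m: (m < 2 <-> 2*m <= 12) and (not (3*m >= -17 and 7*m > 24))
Answer: WP = (m < 2 <-> 2*m <= 12) and (not (3*m >= -17 and 7*m > 24))


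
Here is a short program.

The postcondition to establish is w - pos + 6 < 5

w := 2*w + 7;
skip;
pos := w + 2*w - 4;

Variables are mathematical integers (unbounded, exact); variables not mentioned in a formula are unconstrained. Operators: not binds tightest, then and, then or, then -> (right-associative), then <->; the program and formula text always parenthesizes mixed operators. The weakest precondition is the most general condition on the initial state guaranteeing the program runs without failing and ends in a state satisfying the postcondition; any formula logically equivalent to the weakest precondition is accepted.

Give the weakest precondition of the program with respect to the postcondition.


Working backward. After the program, the postcondition w - pos + 6 < 5 must hold; in canonical form it is w < pos - 1.
Before pos := w + 2*w - 4: 2*w > 5
Before skip: 2*w > 5
Before w := 2*w + 7: 4*w > -9
Answer: WP = 4*w > -9


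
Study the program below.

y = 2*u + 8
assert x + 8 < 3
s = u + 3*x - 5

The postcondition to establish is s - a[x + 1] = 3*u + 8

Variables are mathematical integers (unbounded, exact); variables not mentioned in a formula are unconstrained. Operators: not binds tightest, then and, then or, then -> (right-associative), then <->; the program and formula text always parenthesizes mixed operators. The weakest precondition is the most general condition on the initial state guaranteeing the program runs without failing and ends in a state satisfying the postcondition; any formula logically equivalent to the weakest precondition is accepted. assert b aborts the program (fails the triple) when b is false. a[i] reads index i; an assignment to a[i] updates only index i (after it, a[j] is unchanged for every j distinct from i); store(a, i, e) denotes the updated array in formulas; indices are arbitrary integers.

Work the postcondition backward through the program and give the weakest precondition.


Working backward. After the program, the postcondition s - a[x + 1] = 3*u + 8 must hold; in canonical form it is s = a[x + 1] + 3*u + 8.
Before s := u + 3*x - 5: 3*x = a[x + 1] + 2*u + 13
Before assert x + 8 < 3: x < -5 and 3*x = a[x + 1] + 2*u + 13
Before y := 2*u + 8: x < -5 and 3*x = a[x + 1] + 2*u + 13
Answer: WP = x < -5 and 3*x = a[x + 1] + 2*u + 13


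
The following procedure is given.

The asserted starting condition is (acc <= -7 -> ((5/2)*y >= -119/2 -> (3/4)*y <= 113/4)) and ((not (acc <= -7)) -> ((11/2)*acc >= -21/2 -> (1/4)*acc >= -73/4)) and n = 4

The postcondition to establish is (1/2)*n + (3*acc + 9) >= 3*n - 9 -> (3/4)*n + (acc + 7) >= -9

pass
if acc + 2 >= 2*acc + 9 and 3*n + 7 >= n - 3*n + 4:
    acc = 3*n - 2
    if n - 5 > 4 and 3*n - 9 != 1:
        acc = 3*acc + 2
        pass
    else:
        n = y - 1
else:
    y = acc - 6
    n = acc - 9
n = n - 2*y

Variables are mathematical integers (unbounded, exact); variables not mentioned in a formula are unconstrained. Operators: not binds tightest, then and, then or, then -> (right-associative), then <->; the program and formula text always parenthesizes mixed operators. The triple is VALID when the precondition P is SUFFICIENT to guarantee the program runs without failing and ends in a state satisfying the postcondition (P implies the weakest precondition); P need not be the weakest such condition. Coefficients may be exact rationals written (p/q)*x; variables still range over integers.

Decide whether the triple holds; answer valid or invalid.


Working backward. After the program, the postcondition (1/2)*n + (3*acc + 9) >= 3*n - 9 -> (3/4)*n + (acc + 7) >= -9 must hold; in canonical form it is 3*acc >= (5/2)*n - 18 -> acc + (3/4)*n >= -16.
Before n := n - 2*y: 3*acc + 5*y >= (5/2)*n - 18 -> acc + (3/4)*n >= (3/2)*y - 16
Then branch requires ((n > 9 and 3*n != 10) -> ((49/2)*n + 5*y >= -6 -> (39/4)*n >= (3/2)*y - 12)) and ((not (n > 9 and 3*n != 10)) -> (9*n + (5/2)*y >= -29/2 -> 3*n >= (3/4)*y - 53/4)); else branch requires (11/2)*acc >= -21/2 -> (1/4)*acc >= -73/4.
Before the if: ((acc <= -7 and 5*n >= -3) -> (((n > 9 and 3*n != 10) -> ((49/2)*n + 5*y >= -6 -> (39/4)*n >= (3/2)*y - 12)) and ((not (n > 9 and 3*n != 10)) -> (9*n + (5/2)*y >= -29/2 -> 3*n >= (3/4)*y - 53/4)))) and ((not (acc <= -7 and 5*n >= -3)) -> ((11/2)*acc >= -21/2 -> (1/4)*acc >= -73/4))
Before skip: ((acc <= -7 and 5*n >= -3) -> (((n > 9 and 3*n != 10) -> ((49/2)*n + 5*y >= -6 -> (39/4)*n >= (3/2)*y - 12)) and ((not (n > 9 and 3*n != 10)) -> (9*n + (5/2)*y >= -29/2 -> 3*n >= (3/4)*y - 53/4)))) and ((not (acc <= -7 and 5*n >= -3)) -> ((11/2)*acc >= -21/2 -> (1/4)*acc >= -73/4))
The weakest precondition is ((acc <= -7 and 5*n >= -3) -> (((n > 9 and 3*n != 10) -> ((49/2)*n + 5*y >= -6 -> (39/4)*n >= (3/2)*y - 12)) and ((not (n > 9 and 3*n != 10)) -> (9*n + (5/2)*y >= -29/2 -> 3*n >= (3/4)*y - 53/4)))) and ((not (acc <= -7 and 5*n >= -3)) -> ((11/2)*acc >= -21/2 -> (1/4)*acc >= -73/4)).
Check whether (acc <= -7 -> ((5/2)*y >= -119/2 -> (3/4)*y <= 113/4)) and ((not (acc <= -7)) -> ((11/2)*acc >= -21/2 -> (1/4)*acc >= -73/4)) and n = 4 implies it.
Countermodel: at the initial state acc = -7, n = 4, y = 34, the precondition holds but the weakest precondition fails.
Answer: invalid


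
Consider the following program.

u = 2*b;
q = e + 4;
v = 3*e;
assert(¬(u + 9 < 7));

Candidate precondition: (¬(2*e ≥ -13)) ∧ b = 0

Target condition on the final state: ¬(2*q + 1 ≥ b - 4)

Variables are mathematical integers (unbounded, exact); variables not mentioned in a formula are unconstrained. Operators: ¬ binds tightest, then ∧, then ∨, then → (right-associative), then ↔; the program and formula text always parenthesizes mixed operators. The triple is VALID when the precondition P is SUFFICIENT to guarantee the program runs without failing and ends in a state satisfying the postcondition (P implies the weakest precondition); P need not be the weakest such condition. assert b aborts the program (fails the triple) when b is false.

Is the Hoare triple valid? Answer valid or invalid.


Working backward. After the program, the postcondition ¬(2*q + 1 ≥ b - 4) must hold; in canonical form it is ¬(2*q ≥ b - 5).
Before assert ¬(u + 9 < 7): (¬(u < -2)) ∧ (¬(2*q ≥ b - 5))
Before v := 3*e: (¬(u < -2)) ∧ (¬(2*q ≥ b - 5))
Before q := e + 4: (¬(u < -2)) ∧ (¬(2*e ≥ b - 13))
Before u := 2*b: (¬(2*b < -2)) ∧ (¬(2*e ≥ b - 13))
The weakest precondition is (¬(2*b < -2)) ∧ (¬(2*e ≥ b - 13)).
Check whether (¬(2*e ≥ -13)) ∧ b = 0 implies it.
Every state satisfying the precondition satisfies the weakest precondition: the implication holds.
Answer: valid


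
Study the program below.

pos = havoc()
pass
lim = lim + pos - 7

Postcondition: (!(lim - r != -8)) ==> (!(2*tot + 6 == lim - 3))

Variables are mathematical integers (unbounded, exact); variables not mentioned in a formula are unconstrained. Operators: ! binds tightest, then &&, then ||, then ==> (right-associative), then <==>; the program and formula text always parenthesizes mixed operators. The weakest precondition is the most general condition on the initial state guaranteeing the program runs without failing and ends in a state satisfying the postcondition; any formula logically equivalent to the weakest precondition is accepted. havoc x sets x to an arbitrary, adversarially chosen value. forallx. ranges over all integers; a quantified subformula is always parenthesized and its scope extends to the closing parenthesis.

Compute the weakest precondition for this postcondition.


Working backward. After the program, the postcondition (!(lim - r != -8)) ==> (!(2*tot + 6 == lim - 3)) must hold; in canonical form it is (!(lim != r - 8)) ==> (!(2*tot == lim - 9)).
Before lim := lim + pos - 7: (!(lim + pos != r - 1)) ==> (!(2*tot == lim + pos - 16))
Before skip: (!(lim + pos != r - 1)) ==> (!(2*tot == lim + pos - 16))
Before havoc pos: forall pos_1. ((!(lim + pos_1 != r - 1)) ==> (!(2*tot == lim + pos_1 - 16)))
Answer: WP = forall pos_1. ((!(lim + pos_1 != r - 1)) ==> (!(2*tot == lim + pos_1 - 16)))


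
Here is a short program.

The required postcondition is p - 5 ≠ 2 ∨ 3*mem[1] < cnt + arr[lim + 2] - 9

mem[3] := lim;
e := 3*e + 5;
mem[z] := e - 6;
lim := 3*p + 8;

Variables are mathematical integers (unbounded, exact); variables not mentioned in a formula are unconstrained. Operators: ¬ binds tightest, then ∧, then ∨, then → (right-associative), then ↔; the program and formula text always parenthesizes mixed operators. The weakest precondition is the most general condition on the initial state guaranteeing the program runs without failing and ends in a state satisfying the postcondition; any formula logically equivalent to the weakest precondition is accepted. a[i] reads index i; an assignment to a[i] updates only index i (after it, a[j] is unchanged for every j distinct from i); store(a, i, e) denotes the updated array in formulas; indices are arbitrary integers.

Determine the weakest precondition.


Working backward. After the program, the postcondition p - 5 ≠ 2 ∨ 3*mem[1] < cnt + arr[lim + 2] - 9 must hold; in canonical form it is p ≠ 7 ∨ 3*mem[1] < arr[lim + 2] + cnt - 9.
Before lim := 3*p + 8: p ≠ 7 ∨ 3*mem[1] < arr[3*p + 10] + cnt - 9
Before mem[z] := e - 6: p ≠ 7 ∨ 3*store(mem, z, e - 6)[1] < arr[3*p + 10] + cnt - 9
Before e := 3*e + 5: p ≠ 7 ∨ 3*store(mem, z, 3*e - 1)[1] < arr[3*p + 10] + cnt - 9
Before mem[3] := lim: p ≠ 7 ∨ 3*store(store(mem, 3, lim), z, 3*e - 1)[1] < arr[3*p + 10] + cnt - 9
Answer: WP = p ≠ 7 ∨ 3*store(store(mem, 3, lim), z, 3*e - 1)[1] < arr[3*p + 10] + cnt - 9


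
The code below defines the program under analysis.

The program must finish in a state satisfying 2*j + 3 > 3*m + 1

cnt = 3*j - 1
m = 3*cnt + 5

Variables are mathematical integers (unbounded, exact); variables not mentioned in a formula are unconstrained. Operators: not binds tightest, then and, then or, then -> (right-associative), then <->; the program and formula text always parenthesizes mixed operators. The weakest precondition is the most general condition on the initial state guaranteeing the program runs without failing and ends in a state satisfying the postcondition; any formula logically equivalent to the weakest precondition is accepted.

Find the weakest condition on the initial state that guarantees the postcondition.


Working backward. After the program, the postcondition 2*j + 3 > 3*m + 1 must hold; in canonical form it is 2*j > 3*m - 2.
Before m := 3*cnt + 5: 2*j > 9*cnt + 13
Before cnt := 3*j - 1: 25*j < -4
Answer: WP = 25*j < -4


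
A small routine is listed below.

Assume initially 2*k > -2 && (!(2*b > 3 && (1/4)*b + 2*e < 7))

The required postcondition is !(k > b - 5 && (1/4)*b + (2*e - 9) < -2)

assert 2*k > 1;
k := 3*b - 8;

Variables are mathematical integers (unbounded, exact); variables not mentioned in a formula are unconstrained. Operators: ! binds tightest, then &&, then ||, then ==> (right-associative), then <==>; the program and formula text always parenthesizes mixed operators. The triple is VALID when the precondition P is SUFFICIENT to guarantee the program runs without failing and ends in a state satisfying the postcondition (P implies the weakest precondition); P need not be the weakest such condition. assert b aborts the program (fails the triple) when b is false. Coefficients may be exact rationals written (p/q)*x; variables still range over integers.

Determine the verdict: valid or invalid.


Working backward. After the program, the postcondition !(k > b - 5 && (1/4)*b + (2*e - 9) < -2) must hold; in canonical form it is !(k > b - 5 && (1/4)*b + 2*e < 7).
Before k := 3*b - 8: !(2*b > 3 && (1/4)*b + 2*e < 7)
Before assert 2*k > 1: 2*k > 1 && (!(2*b > 3 && (1/4)*b + 2*e < 7))
The weakest precondition is 2*k > 1 && (!(2*b > 3 && (1/4)*b + 2*e < 7)).
Check whether 2*k > -2 && (!(2*b > 3 && (1/4)*b + 2*e < 7)) implies it.
Countermodel: at the initial state b = 4, e = 3, k = 0, the precondition holds but the weakest precondition fails.
Answer: invalid


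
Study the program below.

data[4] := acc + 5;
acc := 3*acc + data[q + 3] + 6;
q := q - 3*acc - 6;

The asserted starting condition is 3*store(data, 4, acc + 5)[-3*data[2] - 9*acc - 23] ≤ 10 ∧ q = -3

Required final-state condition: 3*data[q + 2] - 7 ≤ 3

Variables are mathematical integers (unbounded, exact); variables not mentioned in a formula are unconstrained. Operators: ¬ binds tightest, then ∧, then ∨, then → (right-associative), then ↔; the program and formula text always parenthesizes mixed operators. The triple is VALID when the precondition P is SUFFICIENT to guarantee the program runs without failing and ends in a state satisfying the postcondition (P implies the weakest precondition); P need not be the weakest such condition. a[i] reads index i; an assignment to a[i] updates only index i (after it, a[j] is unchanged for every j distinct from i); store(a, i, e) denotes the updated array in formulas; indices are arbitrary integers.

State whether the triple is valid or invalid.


Working backward. After the program, the postcondition 3*data[q + 2] - 7 ≤ 3 must hold; in canonical form it is 3*data[q + 2] ≤ 10.
Before q := q - 3*acc - 6: 3*data[-3*acc + q - 4] ≤ 10
Before acc := 3*acc + data[q + 3] + 6: 3*data[-3*data[q + 3] - 9*acc + q - 22] ≤ 10
Before data[4] := acc + 5: 3*store(data, 4, acc + 5)[-3*store(data, 4, acc + 5)[q + 3] - 9*acc + q - 22] ≤ 10
The weakest precondition is 3*store(data, 4, acc + 5)[-3*store(data, 4, acc + 5)[q + 3] - 9*acc + q - 22] ≤ 10.
Check whether 3*store(data, 4, acc + 5)[-3*data[2] - 9*acc - 23] ≤ 10 ∧ q = -3 implies it.
Countermodel: at the initial state acc = 0, data = {[-21143] = -15521, [0] = -6526, [2] = 7040, [4] = 3, [19553] = 30156, elsewhere 3}, q = -3, the precondition holds but the weakest precondition fails.
Answer: invalid


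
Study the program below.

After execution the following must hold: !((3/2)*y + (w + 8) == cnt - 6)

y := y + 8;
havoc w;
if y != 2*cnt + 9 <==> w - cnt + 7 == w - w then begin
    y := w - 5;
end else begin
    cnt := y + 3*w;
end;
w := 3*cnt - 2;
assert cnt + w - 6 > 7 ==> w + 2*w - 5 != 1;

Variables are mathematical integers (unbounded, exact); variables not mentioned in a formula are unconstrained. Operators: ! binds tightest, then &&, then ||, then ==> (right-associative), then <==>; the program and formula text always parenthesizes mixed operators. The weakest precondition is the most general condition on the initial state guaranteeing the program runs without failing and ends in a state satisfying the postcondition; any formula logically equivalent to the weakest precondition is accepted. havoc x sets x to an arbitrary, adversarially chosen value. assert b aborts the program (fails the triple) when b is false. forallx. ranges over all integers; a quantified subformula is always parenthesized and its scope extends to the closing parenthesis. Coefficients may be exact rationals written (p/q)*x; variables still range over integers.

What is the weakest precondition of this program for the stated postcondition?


Working backward. After the program, the postcondition !((3/2)*y + (w + 8) == cnt - 6) must hold; in canonical form it is !(w + (3/2)*y == cnt - 14).
Before assert cnt + w - 6 > 7 ==> w + 2*w - 5 != 1: (cnt + w > 13 ==> 3*w != 6) && (!(w + (3/2)*y == cnt - 14))
Before w := 3*cnt - 2: (4*cnt > 15 ==> 9*cnt != 12) && (!(2*cnt + (3/2)*y == -12))
Then branch requires (4*cnt > 15 ==> 9*cnt != 12) && (!(2*cnt + (3/2)*w == -9/2)); else branch requires (12*w + 4*y > 15 ==> 27*w + 9*y != 12) && (!(6*w + (7/2)*y == -12)).
Before the if: ((y != 2*cnt + 9 <==> w == cnt - 7) ==> ((4*cnt > 15 ==> 9*cnt != 12) && (!(2*cnt + (3/2)*w == -9/2)))) && ((!(y != 2*cnt + 9 <==> w == cnt - 7)) ==> ((12*w + 4*y > 15 ==> 27*w + 9*y != 12) && (!(6*w + (7/2)*y == -12))))
Before havoc w: forall w_1. (((y != 2*cnt + 9 <==> w_1 == cnt - 7) ==> ((4*cnt > 15 ==> 9*cnt != 12) && (!(2*cnt + (3/2)*w_1 == -9/2)))) && ((!(y != 2*cnt + 9 <==> w_1 == cnt - 7)) ==> ((12*w_1 + 4*y > 15 ==> 27*w_1 + 9*y != 12) && (!(6*w_1 + (7/2)*y == -12)))))
Before y := y + 8: forall w_1. (((y != 2*cnt + 1 <==> w_1 == cnt - 7) ==> ((4*cnt > 15 ==> 9*cnt != 12) && (!(2*cnt + (3/2)*w_1 == -9/2)))) && ((!(y != 2*cnt + 1 <==> w_1 == cnt - 7)) ==> ((12*w_1 + 4*y > -17 ==> 27*w_1 + 9*y != -60) && (!(6*w_1 + (7/2)*y == -40)))))
Answer: WP = forall w_1. (((y != 2*cnt + 1 <==> w_1 == cnt - 7) ==> ((4*cnt > 15 ==> 9*cnt != 12) && (!(2*cnt + (3/2)*w_1 == -9/2)))) && ((!(y != 2*cnt + 1 <==> w_1 == cnt - 7)) ==> ((12*w_1 + 4*y > -17 ==> 27*w_1 + 9*y != -60) && (!(6*w_1 + (7/2)*y == -40)))))
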